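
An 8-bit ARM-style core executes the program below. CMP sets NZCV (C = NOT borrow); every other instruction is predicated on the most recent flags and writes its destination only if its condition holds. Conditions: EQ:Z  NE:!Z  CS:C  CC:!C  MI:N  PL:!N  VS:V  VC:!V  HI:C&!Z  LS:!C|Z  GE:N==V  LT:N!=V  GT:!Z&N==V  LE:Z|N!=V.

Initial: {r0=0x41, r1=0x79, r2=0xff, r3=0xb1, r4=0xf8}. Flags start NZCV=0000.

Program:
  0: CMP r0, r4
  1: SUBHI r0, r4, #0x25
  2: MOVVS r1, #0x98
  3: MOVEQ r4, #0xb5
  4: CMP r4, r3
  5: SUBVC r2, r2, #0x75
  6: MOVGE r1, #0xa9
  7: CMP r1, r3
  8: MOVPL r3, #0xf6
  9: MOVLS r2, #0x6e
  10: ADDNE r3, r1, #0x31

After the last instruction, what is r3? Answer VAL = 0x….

VAL = 0xda

0: ✓ CMP  NZCV=0000
1: · SUBHI
2: · MOVVS
3: · MOVEQ
4: ✓ CMP  NZCV=0010
5: ✓ SUBVC  r2←0x8a
6: ✓ MOVGE  r1←0xa9
7: ✓ CMP  NZCV=1000
8: · MOVPL
9: ✓ MOVLS  r2←0x6e
10: ✓ ADDNE  r3←0xda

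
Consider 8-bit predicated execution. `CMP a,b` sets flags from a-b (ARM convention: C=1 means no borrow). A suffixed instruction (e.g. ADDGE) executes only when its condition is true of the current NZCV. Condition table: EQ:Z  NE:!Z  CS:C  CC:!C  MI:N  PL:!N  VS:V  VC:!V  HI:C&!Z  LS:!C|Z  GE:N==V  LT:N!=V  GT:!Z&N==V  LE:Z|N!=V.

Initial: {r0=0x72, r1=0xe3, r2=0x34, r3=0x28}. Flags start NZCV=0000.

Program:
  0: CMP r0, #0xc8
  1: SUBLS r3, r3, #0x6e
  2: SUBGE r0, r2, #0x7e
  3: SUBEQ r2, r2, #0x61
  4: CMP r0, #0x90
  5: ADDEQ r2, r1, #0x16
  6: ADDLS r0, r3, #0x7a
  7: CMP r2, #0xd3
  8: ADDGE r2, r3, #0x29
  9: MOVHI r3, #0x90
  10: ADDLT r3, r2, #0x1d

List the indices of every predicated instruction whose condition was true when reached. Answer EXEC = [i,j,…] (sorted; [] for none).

EXEC = [1,2,8]

0: ✓ CMP  NZCV=1001
1: ✓ SUBLS  r3←0xba
2: ✓ SUBGE  r0←0xb6
3: · SUBEQ
4: ✓ CMP  NZCV=0010
5: · ADDEQ
6: · ADDLS
7: ✓ CMP  NZCV=0000
8: ✓ ADDGE  r2←0xe3
9: · MOVHI
10: · ADDLT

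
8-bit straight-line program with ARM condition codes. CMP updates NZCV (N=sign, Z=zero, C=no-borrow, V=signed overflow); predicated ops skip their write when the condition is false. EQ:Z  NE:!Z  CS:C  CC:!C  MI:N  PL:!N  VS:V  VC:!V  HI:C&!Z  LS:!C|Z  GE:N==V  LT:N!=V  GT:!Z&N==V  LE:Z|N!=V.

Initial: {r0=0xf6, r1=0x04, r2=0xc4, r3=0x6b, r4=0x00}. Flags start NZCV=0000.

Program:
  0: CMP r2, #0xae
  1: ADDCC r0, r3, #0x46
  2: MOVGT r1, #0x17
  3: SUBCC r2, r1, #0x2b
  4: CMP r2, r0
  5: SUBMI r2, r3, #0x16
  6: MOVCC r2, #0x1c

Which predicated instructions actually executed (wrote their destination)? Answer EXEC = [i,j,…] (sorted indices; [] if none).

EXEC = [2,5,6]

0: ✓ CMP  NZCV=0010
1: · ADDCC
2: ✓ MOVGT  r1←0x17
3: · SUBCC
4: ✓ CMP  NZCV=1000
5: ✓ SUBMI  r2←0x55
6: ✓ MOVCC  r2←0x1c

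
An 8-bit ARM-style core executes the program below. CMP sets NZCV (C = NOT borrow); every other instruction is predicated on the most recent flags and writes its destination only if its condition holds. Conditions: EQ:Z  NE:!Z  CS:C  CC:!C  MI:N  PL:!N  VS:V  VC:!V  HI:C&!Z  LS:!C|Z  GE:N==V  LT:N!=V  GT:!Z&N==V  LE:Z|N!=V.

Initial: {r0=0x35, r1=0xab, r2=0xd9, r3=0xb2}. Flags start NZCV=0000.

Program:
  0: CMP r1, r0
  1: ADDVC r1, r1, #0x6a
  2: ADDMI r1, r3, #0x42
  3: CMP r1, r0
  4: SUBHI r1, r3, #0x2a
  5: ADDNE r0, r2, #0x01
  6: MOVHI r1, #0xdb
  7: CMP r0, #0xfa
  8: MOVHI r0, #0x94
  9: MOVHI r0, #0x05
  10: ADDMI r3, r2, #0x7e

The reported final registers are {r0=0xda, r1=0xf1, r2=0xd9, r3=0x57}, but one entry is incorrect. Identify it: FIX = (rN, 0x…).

[0] flags=0011 → (cmp)
[1] flags=0011 VC?F → skip
[2] flags=0011 MI?F → skip
[3] flags=0011 → (cmp)
[4] flags=0011 HI?T → r1=0x88
[5] flags=0011 NE?T → r0=0xda
[6] flags=0011 HI?T → r1=0xdb
[7] flags=1000 → (cmp)
[8] flags=1000 HI?F → skip
[9] flags=1000 HI?F → skip
[10] flags=1000 MI?T → r3=0x57

FIX = (r1, 0xdb)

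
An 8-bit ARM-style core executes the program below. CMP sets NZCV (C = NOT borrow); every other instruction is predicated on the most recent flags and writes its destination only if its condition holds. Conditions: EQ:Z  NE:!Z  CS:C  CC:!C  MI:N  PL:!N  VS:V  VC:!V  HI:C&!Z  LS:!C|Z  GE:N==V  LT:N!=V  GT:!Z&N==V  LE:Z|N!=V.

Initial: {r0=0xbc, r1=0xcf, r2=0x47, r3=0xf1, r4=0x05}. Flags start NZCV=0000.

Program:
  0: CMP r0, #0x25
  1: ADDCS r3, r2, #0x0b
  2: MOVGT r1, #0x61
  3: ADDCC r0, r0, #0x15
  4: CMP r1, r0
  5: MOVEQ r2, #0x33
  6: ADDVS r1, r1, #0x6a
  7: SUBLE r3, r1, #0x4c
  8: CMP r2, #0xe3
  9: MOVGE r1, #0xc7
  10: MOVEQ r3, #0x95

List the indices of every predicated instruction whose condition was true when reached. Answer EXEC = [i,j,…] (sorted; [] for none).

[0] flags=1010 → (cmp)
[1] flags=1010 CS?T → r3=0x52
[2] flags=1010 GT?F → skip
[3] flags=1010 CC?F → skip
[4] flags=0010 → (cmp)
[5] flags=0010 EQ?F → skip
[6] flags=0010 VS?F → skip
[7] flags=0010 LE?F → skip
[8] flags=0000 → (cmp)
[9] flags=0000 GE?T → r1=0xc7
[10] flags=0000 EQ?F → skip

EXEC = [1,9]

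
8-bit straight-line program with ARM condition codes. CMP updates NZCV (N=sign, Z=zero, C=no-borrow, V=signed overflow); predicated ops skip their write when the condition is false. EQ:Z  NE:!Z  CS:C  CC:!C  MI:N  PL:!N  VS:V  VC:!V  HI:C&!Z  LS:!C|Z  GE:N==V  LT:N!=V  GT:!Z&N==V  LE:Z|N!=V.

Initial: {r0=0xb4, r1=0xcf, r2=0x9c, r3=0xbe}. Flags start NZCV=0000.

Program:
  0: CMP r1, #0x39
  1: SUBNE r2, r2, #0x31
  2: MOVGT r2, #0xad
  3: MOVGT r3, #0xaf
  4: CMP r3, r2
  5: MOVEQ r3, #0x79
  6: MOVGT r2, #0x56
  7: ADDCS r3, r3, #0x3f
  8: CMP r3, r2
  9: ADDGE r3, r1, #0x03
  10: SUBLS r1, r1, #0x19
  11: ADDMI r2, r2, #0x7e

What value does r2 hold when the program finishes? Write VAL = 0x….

[0] flags=1010 → (cmp)
[1] flags=1010 NE?T → r2=0x6b
[2] flags=1010 GT?F → skip
[3] flags=1010 GT?F → skip
[4] flags=0011 → (cmp)
[5] flags=0011 EQ?F → skip
[6] flags=0011 GT?F → skip
[7] flags=0011 CS?T → r3=0xfd
[8] flags=1010 → (cmp)
[9] flags=1010 GE?F → skip
[10] flags=1010 LS?F → skip
[11] flags=1010 MI?T → r2=0xe9

VAL = 0xe9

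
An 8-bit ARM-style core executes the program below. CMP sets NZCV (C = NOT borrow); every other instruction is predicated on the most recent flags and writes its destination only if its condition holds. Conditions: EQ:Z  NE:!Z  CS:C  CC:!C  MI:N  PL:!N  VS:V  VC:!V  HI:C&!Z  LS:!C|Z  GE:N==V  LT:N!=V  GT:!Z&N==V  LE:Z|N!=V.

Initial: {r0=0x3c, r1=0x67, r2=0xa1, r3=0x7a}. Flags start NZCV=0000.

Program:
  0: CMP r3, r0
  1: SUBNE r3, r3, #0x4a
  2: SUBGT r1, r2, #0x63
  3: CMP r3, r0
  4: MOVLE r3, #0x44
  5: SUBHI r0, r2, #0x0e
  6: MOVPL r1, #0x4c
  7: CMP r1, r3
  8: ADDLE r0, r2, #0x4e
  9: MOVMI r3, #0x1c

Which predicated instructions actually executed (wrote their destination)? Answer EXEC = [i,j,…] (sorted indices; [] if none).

[0] flags=0010 → (cmp)
[1] flags=0010 NE?T → r3=0x30
[2] flags=0010 GT?T → r1=0x3e
[3] flags=1000 → (cmp)
[4] flags=1000 LE?T → r3=0x44
[5] flags=1000 HI?F → skip
[6] flags=1000 PL?F → skip
[7] flags=1000 → (cmp)
[8] flags=1000 LE?T → r0=0xef
[9] flags=1000 MI?T → r3=0x1c

EXEC = [1,2,4,8,9]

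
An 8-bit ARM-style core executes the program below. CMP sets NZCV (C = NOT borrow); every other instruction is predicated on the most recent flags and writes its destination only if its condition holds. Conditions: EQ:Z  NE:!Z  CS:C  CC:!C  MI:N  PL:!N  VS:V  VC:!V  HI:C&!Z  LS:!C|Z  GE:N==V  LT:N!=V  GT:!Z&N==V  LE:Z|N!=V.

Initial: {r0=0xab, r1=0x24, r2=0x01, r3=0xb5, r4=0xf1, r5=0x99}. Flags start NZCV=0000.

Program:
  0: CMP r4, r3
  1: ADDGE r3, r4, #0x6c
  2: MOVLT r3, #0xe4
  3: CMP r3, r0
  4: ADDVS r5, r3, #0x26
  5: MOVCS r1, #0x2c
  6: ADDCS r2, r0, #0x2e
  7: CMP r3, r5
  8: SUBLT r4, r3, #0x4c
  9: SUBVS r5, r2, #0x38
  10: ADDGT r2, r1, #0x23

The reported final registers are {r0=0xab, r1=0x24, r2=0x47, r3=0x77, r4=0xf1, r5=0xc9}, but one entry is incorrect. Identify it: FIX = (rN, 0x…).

FIX = (r3, 0x5d)

[0] flags=0010 → (cmp)
[1] flags=0010 GE?T → r3=0x5d
[2] flags=0010 LT?F → skip
[3] flags=1001 → (cmp)
[4] flags=1001 VS?T → r5=0x83
[5] flags=1001 CS?F → skip
[6] flags=1001 CS?F → skip
[7] flags=1001 → (cmp)
[8] flags=1001 LT?F → skip
[9] flags=1001 VS?T → r5=0xc9
[10] flags=1001 GT?T → r2=0x47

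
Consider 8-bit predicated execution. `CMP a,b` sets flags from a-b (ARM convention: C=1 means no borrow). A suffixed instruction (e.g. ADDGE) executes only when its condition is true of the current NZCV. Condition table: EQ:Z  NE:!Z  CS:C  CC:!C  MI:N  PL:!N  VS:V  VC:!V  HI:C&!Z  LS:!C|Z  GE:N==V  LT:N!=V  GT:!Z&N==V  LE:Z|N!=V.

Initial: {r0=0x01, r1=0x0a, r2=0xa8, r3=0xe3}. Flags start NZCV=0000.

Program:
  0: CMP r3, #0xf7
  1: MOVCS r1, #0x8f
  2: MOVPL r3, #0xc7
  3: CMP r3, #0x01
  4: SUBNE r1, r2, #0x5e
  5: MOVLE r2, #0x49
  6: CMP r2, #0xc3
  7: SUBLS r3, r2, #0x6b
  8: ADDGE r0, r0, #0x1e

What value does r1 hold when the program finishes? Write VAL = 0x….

VAL = 0x4a

[0] flags=1000 → (cmp)
[1] flags=1000 CS?F → skip
[2] flags=1000 PL?F → skip
[3] flags=1010 → (cmp)
[4] flags=1010 NE?T → r1=0x4a
[5] flags=1010 LE?T → r2=0x49
[6] flags=1001 → (cmp)
[7] flags=1001 LS?T → r3=0xde
[8] flags=1001 GE?T → r0=0x1f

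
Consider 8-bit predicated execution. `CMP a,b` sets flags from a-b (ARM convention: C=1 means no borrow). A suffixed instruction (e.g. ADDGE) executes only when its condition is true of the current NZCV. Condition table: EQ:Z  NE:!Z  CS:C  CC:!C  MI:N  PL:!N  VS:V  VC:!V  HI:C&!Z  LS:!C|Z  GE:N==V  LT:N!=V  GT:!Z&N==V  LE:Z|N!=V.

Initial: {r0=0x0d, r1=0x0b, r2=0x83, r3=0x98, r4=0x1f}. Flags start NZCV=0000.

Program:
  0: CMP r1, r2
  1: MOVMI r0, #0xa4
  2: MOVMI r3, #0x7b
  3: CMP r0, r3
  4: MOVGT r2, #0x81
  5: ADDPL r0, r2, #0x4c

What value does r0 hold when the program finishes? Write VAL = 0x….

0: ✓ CMP  NZCV=1001
1: ✓ MOVMI  r0←0xa4
2: ✓ MOVMI  r3←0x7b
3: ✓ CMP  NZCV=0011
4: · MOVGT
5: ✓ ADDPL  r0←0xcf

VAL = 0xcf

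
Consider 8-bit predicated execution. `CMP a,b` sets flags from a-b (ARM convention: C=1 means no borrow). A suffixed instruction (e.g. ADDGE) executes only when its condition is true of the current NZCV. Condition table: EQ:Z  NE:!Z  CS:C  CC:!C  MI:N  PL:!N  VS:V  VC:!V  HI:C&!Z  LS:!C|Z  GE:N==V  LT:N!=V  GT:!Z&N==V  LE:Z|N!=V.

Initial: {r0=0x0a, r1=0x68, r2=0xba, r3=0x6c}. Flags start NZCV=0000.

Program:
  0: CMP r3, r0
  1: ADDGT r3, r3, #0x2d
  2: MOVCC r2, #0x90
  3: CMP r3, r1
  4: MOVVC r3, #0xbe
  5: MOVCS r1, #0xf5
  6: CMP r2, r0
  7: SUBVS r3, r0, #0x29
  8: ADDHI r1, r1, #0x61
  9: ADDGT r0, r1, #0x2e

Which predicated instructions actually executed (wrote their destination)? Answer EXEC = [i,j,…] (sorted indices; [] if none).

[0] flags=0010 → (cmp)
[1] flags=0010 GT?T → r3=0x99
[2] flags=0010 CC?F → skip
[3] flags=0011 → (cmp)
[4] flags=0011 VC?F → skip
[5] flags=0011 CS?T → r1=0xf5
[6] flags=1010 → (cmp)
[7] flags=1010 VS?F → skip
[8] flags=1010 HI?T → r1=0x56
[9] flags=1010 GT?F → skip

EXEC = [1,5,8]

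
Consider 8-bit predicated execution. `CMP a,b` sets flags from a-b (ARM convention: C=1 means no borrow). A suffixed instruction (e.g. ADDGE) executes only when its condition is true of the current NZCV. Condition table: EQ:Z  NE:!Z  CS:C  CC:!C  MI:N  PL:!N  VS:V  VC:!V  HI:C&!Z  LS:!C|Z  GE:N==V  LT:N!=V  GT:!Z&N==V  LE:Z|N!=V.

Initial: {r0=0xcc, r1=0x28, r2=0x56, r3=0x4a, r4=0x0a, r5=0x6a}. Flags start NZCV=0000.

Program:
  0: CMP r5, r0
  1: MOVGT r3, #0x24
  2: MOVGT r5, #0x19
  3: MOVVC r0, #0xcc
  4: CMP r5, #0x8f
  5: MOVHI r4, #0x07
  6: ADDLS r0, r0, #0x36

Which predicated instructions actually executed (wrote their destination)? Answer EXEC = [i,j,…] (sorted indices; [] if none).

0: ✓ CMP  NZCV=1001
1: ✓ MOVGT  r3←0x24
2: ✓ MOVGT  r5←0x19
3: · MOVVC
4: ✓ CMP  NZCV=1001
5: · MOVHI
6: ✓ ADDLS  r0←0x02

EXEC = [1,2,6]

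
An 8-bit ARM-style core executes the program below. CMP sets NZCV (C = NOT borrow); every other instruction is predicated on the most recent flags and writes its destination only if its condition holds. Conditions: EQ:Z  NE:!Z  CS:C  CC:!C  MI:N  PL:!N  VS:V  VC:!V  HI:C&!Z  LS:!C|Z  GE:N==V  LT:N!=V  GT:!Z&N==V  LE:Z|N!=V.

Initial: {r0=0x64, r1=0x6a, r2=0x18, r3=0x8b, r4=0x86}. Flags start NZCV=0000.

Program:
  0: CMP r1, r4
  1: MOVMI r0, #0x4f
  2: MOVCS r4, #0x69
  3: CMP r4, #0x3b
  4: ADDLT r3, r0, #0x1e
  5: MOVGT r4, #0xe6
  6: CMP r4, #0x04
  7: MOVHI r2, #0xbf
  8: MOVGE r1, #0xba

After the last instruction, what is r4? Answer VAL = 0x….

0: ✓ CMP  NZCV=1001
1: ✓ MOVMI  r0←0x4f
2: · MOVCS
3: ✓ CMP  NZCV=0011
4: ✓ ADDLT  r3←0x6d
5: · MOVGT
6: ✓ CMP  NZCV=1010
7: ✓ MOVHI  r2←0xbf
8: · MOVGE

VAL = 0x86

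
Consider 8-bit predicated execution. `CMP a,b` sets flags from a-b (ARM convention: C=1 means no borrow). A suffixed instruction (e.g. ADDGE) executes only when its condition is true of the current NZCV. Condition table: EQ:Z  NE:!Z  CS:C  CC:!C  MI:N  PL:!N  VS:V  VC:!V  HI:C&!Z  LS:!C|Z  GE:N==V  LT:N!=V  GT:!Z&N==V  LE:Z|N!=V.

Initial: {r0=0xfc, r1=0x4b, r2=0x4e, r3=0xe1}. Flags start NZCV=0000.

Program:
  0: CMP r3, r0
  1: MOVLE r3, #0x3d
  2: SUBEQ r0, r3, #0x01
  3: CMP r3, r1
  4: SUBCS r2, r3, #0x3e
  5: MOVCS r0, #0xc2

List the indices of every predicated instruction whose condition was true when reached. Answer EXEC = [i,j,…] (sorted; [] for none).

[0] flags=1000 → (cmp)
[1] flags=1000 LE?T → r3=0x3d
[2] flags=1000 EQ?F → skip
[3] flags=1000 → (cmp)
[4] flags=1000 CS?F → skip
[5] flags=1000 CS?F → skip

EXEC = [1]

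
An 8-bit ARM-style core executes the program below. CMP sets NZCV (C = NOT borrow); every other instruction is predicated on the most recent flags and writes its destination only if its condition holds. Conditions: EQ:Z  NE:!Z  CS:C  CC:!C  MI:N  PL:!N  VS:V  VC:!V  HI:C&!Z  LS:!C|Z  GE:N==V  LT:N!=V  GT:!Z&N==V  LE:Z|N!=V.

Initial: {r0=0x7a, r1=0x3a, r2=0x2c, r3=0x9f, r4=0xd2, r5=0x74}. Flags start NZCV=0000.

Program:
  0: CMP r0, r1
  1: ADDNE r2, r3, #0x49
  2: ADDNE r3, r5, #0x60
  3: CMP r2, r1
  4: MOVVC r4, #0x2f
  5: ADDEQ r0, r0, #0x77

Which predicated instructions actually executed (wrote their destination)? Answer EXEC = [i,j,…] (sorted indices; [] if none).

[0] flags=0010 → (cmp)
[1] flags=0010 NE?T → r2=0xe8
[2] flags=0010 NE?T → r3=0xd4
[3] flags=1010 → (cmp)
[4] flags=1010 VC?T → r4=0x2f
[5] flags=1010 EQ?F → skip

EXEC = [1,2,4]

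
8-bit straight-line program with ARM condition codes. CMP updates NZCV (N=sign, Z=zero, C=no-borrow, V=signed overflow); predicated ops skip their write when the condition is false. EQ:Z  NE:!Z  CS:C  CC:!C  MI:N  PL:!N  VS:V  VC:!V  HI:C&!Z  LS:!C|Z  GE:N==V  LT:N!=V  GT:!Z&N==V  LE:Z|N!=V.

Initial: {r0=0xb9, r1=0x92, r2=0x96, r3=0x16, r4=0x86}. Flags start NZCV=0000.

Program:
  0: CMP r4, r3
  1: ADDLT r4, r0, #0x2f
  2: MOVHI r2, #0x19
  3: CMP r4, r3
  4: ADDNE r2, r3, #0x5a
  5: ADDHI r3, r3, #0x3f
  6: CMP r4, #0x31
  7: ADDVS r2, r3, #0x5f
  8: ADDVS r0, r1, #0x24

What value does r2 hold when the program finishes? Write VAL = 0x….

0: ✓ CMP  NZCV=0011
1: ✓ ADDLT  r4←0xe8
2: ✓ MOVHI  r2←0x19
3: ✓ CMP  NZCV=1010
4: ✓ ADDNE  r2←0x70
5: ✓ ADDHI  r3←0x55
6: ✓ CMP  NZCV=1010
7: · ADDVS
8: · ADDVS

VAL = 0x70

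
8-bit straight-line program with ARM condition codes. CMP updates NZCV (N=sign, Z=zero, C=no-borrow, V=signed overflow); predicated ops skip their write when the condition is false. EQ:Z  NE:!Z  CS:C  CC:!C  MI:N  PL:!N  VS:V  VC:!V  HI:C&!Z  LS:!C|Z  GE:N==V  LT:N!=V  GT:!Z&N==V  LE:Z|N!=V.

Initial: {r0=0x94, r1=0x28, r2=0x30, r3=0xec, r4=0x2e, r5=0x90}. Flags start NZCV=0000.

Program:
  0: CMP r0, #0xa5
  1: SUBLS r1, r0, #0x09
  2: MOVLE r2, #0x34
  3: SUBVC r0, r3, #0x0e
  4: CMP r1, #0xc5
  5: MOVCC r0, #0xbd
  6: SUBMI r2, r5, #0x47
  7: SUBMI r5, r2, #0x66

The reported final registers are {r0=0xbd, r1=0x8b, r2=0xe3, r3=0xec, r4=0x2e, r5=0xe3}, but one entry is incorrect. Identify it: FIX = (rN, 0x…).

0: ✓ CMP  NZCV=1000
1: ✓ SUBLS  r1←0x8b
2: ✓ MOVLE  r2←0x34
3: ✓ SUBVC  r0←0xde
4: ✓ CMP  NZCV=1000
5: ✓ MOVCC  r0←0xbd
6: ✓ SUBMI  r2←0x49
7: ✓ SUBMI  r5←0xe3

FIX = (r2, 0x49)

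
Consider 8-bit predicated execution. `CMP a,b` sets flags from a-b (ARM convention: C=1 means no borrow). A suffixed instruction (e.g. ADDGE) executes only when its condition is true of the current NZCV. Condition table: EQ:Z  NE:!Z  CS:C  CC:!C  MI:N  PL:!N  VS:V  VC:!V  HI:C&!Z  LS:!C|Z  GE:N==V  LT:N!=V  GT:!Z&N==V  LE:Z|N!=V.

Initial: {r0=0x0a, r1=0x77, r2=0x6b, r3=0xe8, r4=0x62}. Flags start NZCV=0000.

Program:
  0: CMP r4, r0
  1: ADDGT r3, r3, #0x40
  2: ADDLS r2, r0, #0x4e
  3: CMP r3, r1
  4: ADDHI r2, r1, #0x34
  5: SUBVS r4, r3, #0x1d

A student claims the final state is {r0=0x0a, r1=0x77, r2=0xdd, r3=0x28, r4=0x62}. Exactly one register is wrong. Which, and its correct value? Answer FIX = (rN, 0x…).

FIX = (r2, 0x6b)

0: ✓ CMP  NZCV=0010
1: ✓ ADDGT  r3←0x28
2: · ADDLS
3: ✓ CMP  NZCV=1000
4: · ADDHI
5: · SUBVS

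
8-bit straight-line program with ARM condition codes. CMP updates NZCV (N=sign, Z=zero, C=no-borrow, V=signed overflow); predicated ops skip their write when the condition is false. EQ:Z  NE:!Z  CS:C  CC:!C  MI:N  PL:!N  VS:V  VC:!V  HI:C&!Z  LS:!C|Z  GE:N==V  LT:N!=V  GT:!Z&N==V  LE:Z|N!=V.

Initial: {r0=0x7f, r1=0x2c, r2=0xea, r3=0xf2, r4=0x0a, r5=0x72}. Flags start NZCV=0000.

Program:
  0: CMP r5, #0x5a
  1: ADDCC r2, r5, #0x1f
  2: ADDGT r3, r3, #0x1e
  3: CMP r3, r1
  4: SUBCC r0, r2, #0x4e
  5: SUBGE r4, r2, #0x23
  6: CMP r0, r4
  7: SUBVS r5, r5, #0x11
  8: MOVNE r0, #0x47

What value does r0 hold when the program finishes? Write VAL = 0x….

0: ✓ CMP  NZCV=0010
1: · ADDCC
2: ✓ ADDGT  r3←0x10
3: ✓ CMP  NZCV=1000
4: ✓ SUBCC  r0←0x9c
5: · SUBGE
6: ✓ CMP  NZCV=1010
7: · SUBVS
8: ✓ MOVNE  r0←0x47

VAL = 0x47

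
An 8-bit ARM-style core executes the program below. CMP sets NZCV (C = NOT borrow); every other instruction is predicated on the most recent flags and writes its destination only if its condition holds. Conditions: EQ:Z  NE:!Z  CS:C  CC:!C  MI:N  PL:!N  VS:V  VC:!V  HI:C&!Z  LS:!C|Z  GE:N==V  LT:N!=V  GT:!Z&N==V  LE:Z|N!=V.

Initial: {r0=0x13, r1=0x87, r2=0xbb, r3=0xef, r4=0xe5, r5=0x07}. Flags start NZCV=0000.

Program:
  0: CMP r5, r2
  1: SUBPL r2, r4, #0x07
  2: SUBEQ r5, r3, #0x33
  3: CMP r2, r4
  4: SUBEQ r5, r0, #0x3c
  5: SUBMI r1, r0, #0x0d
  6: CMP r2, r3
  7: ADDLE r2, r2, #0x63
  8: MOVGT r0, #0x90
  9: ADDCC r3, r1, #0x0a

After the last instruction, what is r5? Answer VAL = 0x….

[0] flags=0000 → (cmp)
[1] flags=0000 PL?T → r2=0xde
[2] flags=0000 EQ?F → skip
[3] flags=1000 → (cmp)
[4] flags=1000 EQ?F → skip
[5] flags=1000 MI?T → r1=0x06
[6] flags=1000 → (cmp)
[7] flags=1000 LE?T → r2=0x41
[8] flags=1000 GT?F → skip
[9] flags=1000 CC?T → r3=0x10

VAL = 0x07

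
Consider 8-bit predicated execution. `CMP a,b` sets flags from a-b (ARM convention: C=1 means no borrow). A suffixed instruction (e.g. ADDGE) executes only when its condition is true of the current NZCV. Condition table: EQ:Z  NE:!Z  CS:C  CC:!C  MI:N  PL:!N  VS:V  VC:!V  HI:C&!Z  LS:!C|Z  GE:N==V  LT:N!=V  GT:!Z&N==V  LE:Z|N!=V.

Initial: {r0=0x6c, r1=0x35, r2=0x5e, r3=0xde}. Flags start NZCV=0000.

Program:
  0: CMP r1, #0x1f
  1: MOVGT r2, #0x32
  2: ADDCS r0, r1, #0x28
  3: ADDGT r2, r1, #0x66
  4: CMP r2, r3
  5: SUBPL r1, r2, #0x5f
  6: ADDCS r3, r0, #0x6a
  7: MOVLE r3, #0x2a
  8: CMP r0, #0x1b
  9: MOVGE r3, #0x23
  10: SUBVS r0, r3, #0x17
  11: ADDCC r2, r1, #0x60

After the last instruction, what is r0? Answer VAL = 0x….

VAL = 0x5d

0: ✓ CMP  NZCV=0010
1: ✓ MOVGT  r2←0x32
2: ✓ ADDCS  r0←0x5d
3: ✓ ADDGT  r2←0x9b
4: ✓ CMP  NZCV=1000
5: · SUBPL
6: · ADDCS
7: ✓ MOVLE  r3←0x2a
8: ✓ CMP  NZCV=0010
9: ✓ MOVGE  r3←0x23
10: · SUBVS
11: · ADDCC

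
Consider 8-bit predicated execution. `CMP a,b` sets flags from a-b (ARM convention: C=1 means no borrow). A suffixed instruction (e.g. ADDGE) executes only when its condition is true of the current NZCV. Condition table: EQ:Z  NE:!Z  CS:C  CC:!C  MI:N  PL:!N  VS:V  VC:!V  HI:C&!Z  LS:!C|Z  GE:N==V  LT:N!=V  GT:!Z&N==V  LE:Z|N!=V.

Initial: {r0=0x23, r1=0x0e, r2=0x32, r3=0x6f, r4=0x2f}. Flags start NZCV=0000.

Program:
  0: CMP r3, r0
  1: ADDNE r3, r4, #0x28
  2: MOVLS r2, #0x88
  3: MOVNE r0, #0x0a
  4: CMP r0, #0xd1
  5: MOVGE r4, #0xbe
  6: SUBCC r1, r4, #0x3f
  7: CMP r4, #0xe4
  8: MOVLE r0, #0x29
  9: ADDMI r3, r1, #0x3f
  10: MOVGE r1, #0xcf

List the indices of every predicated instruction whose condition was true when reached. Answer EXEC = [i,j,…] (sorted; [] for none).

[0] flags=0010 → (cmp)
[1] flags=0010 NE?T → r3=0x57
[2] flags=0010 LS?F → skip
[3] flags=0010 NE?T → r0=0x0a
[4] flags=0000 → (cmp)
[5] flags=0000 GE?T → r4=0xbe
[6] flags=0000 CC?T → r1=0x7f
[7] flags=1000 → (cmp)
[8] flags=1000 LE?T → r0=0x29
[9] flags=1000 MI?T → r3=0xbe
[10] flags=1000 GE?F → skip

EXEC = [1,3,5,6,8,9]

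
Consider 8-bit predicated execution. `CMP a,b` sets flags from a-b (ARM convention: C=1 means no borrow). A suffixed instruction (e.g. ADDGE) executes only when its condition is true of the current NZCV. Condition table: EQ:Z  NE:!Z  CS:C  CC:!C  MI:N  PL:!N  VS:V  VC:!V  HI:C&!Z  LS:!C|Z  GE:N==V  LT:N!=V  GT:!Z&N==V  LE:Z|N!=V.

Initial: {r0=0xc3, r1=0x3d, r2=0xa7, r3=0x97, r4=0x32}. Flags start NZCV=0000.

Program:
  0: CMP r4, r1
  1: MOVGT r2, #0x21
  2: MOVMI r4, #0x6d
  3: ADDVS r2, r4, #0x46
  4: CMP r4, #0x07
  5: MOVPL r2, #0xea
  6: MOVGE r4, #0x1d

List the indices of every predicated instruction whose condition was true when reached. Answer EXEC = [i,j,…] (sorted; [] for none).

EXEC = [2,5,6]

0: ✓ CMP  NZCV=1000
1: · MOVGT
2: ✓ MOVMI  r4←0x6d
3: · ADDVS
4: ✓ CMP  NZCV=0010
5: ✓ MOVPL  r2←0xea
6: ✓ MOVGE  r4←0x1d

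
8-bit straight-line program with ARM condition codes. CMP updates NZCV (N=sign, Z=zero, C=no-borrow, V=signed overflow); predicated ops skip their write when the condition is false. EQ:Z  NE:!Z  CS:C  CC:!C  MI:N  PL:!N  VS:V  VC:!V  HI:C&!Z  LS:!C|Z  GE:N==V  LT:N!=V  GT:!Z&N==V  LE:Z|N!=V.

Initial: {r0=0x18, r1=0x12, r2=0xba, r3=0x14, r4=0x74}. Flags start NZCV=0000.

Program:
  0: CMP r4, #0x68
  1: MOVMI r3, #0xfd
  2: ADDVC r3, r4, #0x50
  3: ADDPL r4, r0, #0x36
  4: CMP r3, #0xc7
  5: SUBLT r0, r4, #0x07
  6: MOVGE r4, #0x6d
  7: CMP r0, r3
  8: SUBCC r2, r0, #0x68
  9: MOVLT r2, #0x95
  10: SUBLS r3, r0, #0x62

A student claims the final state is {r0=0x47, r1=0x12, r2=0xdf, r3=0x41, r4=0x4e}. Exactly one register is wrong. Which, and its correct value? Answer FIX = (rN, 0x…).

[0] flags=0010 → (cmp)
[1] flags=0010 MI?F → skip
[2] flags=0010 VC?T → r3=0xc4
[3] flags=0010 PL?T → r4=0x4e
[4] flags=1000 → (cmp)
[5] flags=1000 LT?T → r0=0x47
[6] flags=1000 GE?F → skip
[7] flags=1001 → (cmp)
[8] flags=1001 CC?T → r2=0xdf
[9] flags=1001 LT?F → skip
[10] flags=1001 LS?T → r3=0xe5

FIX = (r3, 0xe5)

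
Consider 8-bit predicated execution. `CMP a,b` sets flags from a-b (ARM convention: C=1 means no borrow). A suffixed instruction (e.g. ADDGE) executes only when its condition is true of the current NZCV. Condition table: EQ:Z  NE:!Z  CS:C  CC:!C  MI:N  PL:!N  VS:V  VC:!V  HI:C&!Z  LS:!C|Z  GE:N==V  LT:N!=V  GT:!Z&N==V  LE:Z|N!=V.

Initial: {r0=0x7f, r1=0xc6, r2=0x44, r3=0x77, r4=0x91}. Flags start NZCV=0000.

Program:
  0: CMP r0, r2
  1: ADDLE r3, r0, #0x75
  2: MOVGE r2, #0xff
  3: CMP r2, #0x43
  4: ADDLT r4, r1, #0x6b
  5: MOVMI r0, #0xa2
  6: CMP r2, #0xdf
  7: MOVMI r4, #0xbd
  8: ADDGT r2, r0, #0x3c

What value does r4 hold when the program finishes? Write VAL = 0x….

VAL = 0x31

[0] flags=0010 → (cmp)
[1] flags=0010 LE?F → skip
[2] flags=0010 GE?T → r2=0xff
[3] flags=1010 → (cmp)
[4] flags=1010 LT?T → r4=0x31
[5] flags=1010 MI?T → r0=0xa2
[6] flags=0010 → (cmp)
[7] flags=0010 MI?F → skip
[8] flags=0010 GT?T → r2=0xde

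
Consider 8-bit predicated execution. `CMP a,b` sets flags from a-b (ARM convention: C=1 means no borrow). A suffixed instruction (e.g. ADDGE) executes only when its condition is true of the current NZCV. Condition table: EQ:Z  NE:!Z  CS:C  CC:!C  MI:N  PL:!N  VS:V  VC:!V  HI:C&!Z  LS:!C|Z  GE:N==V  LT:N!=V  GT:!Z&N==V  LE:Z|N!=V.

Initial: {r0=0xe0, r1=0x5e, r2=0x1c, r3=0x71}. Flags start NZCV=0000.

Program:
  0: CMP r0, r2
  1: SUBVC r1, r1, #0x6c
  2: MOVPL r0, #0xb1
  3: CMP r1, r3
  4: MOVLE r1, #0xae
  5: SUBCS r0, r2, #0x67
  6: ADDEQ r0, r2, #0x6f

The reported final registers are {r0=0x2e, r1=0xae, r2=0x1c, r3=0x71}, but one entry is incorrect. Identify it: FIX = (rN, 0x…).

[0] flags=1010 → (cmp)
[1] flags=1010 VC?T → r1=0xf2
[2] flags=1010 PL?F → skip
[3] flags=1010 → (cmp)
[4] flags=1010 LE?T → r1=0xae
[5] flags=1010 CS?T → r0=0xb5
[6] flags=1010 EQ?F → skip

FIX = (r0, 0xb5)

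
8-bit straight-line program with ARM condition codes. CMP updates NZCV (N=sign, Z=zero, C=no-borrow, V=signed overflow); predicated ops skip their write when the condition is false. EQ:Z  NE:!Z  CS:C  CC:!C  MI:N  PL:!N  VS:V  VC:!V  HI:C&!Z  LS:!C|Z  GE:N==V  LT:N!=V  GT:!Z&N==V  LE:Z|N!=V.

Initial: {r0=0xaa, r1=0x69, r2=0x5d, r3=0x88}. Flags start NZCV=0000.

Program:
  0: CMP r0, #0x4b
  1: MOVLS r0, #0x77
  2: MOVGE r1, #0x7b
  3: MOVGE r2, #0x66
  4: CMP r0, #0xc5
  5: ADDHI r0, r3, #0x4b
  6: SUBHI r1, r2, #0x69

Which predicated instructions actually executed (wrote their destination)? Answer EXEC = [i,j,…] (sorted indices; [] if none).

EXEC = []

[0] flags=0011 → (cmp)
[1] flags=0011 LS?F → skip
[2] flags=0011 GE?F → skip
[3] flags=0011 GE?F → skip
[4] flags=1000 → (cmp)
[5] flags=1000 HI?F → skip
[6] flags=1000 HI?F → skip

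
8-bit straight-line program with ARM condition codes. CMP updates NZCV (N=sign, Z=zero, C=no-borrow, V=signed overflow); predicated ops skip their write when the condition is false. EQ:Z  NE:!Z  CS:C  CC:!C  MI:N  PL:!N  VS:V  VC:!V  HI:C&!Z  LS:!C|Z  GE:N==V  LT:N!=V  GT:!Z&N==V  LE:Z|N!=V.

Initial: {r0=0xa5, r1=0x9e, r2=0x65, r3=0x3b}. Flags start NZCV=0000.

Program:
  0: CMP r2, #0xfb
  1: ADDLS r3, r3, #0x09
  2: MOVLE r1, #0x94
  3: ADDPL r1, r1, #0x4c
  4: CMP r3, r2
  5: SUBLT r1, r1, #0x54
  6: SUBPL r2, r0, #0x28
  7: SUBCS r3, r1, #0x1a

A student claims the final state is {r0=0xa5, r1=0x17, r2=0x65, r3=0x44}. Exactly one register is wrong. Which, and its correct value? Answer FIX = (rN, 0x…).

[0] flags=0000 → (cmp)
[1] flags=0000 LS?T → r3=0x44
[2] flags=0000 LE?F → skip
[3] flags=0000 PL?T → r1=0xea
[4] flags=1000 → (cmp)
[5] flags=1000 LT?T → r1=0x96
[6] flags=1000 PL?F → skip
[7] flags=1000 CS?F → skip

FIX = (r1, 0x96)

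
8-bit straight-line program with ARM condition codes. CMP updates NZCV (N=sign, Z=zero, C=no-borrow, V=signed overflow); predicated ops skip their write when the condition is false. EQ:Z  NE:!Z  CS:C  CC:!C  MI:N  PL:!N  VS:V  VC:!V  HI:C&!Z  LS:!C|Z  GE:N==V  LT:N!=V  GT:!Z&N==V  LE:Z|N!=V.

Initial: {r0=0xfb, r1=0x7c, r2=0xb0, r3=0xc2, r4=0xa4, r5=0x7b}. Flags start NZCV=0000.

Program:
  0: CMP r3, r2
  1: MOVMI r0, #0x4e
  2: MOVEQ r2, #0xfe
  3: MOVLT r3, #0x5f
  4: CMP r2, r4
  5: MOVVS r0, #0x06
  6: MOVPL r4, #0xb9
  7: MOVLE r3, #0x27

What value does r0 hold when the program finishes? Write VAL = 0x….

VAL = 0xfb

[0] flags=0010 → (cmp)
[1] flags=0010 MI?F → skip
[2] flags=0010 EQ?F → skip
[3] flags=0010 LT?F → skip
[4] flags=0010 → (cmp)
[5] flags=0010 VS?F → skip
[6] flags=0010 PL?T → r4=0xb9
[7] flags=0010 LE?F → skip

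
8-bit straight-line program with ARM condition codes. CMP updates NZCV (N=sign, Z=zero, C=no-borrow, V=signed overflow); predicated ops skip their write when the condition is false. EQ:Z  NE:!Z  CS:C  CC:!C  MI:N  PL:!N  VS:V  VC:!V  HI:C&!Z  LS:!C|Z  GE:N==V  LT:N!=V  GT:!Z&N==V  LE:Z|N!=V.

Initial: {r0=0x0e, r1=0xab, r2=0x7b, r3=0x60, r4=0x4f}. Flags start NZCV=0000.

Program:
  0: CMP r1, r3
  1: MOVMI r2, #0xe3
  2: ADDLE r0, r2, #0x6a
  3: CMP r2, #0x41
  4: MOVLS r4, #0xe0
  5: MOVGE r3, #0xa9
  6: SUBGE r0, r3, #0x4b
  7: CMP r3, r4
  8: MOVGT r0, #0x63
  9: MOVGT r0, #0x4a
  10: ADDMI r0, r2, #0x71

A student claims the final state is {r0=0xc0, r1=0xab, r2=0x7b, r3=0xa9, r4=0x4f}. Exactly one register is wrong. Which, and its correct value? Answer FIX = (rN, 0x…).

0: ✓ CMP  NZCV=0011
1: · MOVMI
2: ✓ ADDLE  r0←0xe5
3: ✓ CMP  NZCV=0010
4: · MOVLS
5: ✓ MOVGE  r3←0xa9
6: ✓ SUBGE  r0←0x5e
7: ✓ CMP  NZCV=0011
8: · MOVGT
9: · MOVGT
10: · ADDMI

FIX = (r0, 0x5e)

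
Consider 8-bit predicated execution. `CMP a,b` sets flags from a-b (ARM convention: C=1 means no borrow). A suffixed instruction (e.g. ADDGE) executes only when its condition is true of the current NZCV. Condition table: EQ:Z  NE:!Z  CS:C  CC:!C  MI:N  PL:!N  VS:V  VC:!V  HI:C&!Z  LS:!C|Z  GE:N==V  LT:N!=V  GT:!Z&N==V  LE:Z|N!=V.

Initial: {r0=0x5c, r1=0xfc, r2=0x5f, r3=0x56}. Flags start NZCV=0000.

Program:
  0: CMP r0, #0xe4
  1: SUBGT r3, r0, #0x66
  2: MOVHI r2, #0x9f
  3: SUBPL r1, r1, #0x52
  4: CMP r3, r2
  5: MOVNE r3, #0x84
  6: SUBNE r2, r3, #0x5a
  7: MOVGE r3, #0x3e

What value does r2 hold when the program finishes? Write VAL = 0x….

VAL = 0x2a

[0] flags=0000 → (cmp)
[1] flags=0000 GT?T → r3=0xf6
[2] flags=0000 HI?F → skip
[3] flags=0000 PL?T → r1=0xaa
[4] flags=1010 → (cmp)
[5] flags=1010 NE?T → r3=0x84
[6] flags=1010 NE?T → r2=0x2a
[7] flags=1010 GE?F → skip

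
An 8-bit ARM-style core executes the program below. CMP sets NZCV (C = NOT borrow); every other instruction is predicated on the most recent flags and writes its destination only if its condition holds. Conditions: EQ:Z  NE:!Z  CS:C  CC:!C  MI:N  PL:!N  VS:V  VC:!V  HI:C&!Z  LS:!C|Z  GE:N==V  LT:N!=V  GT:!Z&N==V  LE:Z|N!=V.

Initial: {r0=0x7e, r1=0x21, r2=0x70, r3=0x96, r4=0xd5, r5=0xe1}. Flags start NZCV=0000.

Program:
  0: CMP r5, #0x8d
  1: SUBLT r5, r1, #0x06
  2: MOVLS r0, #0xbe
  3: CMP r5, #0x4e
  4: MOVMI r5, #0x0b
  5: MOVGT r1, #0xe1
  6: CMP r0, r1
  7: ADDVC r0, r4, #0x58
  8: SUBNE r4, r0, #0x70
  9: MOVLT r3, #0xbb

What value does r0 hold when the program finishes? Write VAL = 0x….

VAL = 0x2d

[0] flags=0010 → (cmp)
[1] flags=0010 LT?F → skip
[2] flags=0010 LS?F → skip
[3] flags=1010 → (cmp)
[4] flags=1010 MI?T → r5=0x0b
[5] flags=1010 GT?F → skip
[6] flags=0010 → (cmp)
[7] flags=0010 VC?T → r0=0x2d
[8] flags=0010 NE?T → r4=0xbd
[9] flags=0010 LT?F → skip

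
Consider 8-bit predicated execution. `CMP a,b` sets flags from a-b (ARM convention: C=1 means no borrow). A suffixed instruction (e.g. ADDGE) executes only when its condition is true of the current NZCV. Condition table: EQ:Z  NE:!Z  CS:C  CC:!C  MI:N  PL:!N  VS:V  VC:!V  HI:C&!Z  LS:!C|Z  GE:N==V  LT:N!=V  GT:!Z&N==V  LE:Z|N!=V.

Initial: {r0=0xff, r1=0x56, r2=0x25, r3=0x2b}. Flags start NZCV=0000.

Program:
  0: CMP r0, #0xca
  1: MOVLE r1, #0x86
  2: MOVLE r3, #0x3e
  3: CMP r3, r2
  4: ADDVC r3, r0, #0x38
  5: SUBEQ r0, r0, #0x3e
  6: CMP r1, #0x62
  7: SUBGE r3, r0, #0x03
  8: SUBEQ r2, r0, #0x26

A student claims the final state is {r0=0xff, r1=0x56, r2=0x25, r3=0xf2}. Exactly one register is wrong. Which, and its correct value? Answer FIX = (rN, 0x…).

0: ✓ CMP  NZCV=0010
1: · MOVLE
2: · MOVLE
3: ✓ CMP  NZCV=0010
4: ✓ ADDVC  r3←0x37
5: · SUBEQ
6: ✓ CMP  NZCV=1000
7: · SUBGE
8: · SUBEQ

FIX = (r3, 0x37)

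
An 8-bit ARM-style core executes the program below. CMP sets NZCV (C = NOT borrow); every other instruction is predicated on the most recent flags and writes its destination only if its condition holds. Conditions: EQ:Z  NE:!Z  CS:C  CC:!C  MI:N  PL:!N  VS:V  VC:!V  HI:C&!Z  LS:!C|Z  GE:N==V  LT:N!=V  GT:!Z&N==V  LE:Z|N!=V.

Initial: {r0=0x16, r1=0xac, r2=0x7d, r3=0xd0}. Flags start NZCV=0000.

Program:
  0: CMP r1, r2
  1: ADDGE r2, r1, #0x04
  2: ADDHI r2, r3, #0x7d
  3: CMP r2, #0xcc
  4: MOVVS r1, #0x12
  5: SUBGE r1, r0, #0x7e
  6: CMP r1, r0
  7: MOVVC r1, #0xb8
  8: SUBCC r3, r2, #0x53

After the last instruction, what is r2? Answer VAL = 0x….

[0] flags=0011 → (cmp)
[1] flags=0011 GE?F → skip
[2] flags=0011 HI?T → r2=0x4d
[3] flags=1001 → (cmp)
[4] flags=1001 VS?T → r1=0x12
[5] flags=1001 GE?T → r1=0x98
[6] flags=1010 → (cmp)
[7] flags=1010 VC?T → r1=0xb8
[8] flags=1010 CC?F → skip

VAL = 0x4d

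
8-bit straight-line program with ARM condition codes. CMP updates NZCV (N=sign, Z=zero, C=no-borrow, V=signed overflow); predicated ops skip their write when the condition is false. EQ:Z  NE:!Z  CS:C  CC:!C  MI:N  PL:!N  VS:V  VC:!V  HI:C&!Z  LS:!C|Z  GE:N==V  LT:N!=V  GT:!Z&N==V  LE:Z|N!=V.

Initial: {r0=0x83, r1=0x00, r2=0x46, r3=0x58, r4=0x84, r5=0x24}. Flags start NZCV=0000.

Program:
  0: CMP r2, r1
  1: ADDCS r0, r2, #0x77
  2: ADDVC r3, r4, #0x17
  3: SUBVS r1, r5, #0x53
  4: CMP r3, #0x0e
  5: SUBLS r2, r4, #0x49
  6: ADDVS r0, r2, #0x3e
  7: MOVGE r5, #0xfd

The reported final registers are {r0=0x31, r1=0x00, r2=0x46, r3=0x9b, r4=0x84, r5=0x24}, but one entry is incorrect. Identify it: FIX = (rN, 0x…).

FIX = (r0, 0xbd)

0: ✓ CMP  NZCV=0010
1: ✓ ADDCS  r0←0xbd
2: ✓ ADDVC  r3←0x9b
3: · SUBVS
4: ✓ CMP  NZCV=1010
5: · SUBLS
6: · ADDVS
7: · MOVGE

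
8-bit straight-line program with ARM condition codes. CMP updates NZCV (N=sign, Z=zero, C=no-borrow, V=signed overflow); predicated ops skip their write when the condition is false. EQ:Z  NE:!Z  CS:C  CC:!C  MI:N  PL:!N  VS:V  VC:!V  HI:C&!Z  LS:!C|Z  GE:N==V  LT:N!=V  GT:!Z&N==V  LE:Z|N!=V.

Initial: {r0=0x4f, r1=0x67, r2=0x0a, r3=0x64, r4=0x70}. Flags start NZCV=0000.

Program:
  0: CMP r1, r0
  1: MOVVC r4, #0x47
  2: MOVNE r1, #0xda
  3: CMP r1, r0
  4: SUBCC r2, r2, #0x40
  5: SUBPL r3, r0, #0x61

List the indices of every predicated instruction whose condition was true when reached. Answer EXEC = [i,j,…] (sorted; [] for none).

0: ✓ CMP  NZCV=0010
1: ✓ MOVVC  r4←0x47
2: ✓ MOVNE  r1←0xda
3: ✓ CMP  NZCV=1010
4: · SUBCC
5: · SUBPL

EXEC = [1,2]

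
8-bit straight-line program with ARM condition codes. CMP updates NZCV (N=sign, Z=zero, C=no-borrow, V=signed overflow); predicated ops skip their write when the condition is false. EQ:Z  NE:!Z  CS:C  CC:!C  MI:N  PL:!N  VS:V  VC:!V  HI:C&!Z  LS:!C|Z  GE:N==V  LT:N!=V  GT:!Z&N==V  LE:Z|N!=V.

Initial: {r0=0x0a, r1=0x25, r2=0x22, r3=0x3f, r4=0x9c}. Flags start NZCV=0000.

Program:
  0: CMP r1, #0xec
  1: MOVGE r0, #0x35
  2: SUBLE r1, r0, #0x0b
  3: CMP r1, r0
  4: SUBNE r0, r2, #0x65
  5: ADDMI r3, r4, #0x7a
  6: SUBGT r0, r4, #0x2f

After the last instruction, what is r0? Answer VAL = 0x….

VAL = 0xbd

[0] flags=0000 → (cmp)
[1] flags=0000 GE?T → r0=0x35
[2] flags=0000 LE?F → skip
[3] flags=1000 → (cmp)
[4] flags=1000 NE?T → r0=0xbd
[5] flags=1000 MI?T → r3=0x16
[6] flags=1000 GT?F → skip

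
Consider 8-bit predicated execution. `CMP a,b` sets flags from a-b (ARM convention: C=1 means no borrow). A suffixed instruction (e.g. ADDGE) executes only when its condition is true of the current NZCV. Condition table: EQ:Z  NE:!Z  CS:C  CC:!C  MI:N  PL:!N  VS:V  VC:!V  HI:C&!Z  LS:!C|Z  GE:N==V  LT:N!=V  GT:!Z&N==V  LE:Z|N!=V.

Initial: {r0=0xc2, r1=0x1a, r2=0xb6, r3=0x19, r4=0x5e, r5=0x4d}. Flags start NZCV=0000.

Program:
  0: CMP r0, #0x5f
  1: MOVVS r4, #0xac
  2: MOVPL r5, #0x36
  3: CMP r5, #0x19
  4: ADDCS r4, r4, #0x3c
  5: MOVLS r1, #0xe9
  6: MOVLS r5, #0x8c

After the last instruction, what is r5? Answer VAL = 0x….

0: ✓ CMP  NZCV=0011
1: ✓ MOVVS  r4←0xac
2: ✓ MOVPL  r5←0x36
3: ✓ CMP  NZCV=0010
4: ✓ ADDCS  r4←0xe8
5: · MOVLS
6: · MOVLS

VAL = 0x36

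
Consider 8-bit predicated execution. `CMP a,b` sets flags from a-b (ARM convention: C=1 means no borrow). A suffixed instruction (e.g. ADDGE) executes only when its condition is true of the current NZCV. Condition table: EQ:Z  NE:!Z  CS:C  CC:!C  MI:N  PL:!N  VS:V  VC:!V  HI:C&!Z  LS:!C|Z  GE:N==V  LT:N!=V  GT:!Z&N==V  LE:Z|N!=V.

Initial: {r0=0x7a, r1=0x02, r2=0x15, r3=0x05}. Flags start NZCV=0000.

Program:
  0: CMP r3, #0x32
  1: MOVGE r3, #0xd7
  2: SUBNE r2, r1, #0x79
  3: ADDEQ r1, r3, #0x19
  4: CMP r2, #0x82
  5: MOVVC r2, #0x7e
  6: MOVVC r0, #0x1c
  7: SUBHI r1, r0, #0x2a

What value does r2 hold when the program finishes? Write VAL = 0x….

VAL = 0x7e

[0] flags=1000 → (cmp)
[1] flags=1000 GE?F → skip
[2] flags=1000 NE?T → r2=0x89
[3] flags=1000 EQ?F → skip
[4] flags=0010 → (cmp)
[5] flags=0010 VC?T → r2=0x7e
[6] flags=0010 VC?T → r0=0x1c
[7] flags=0010 HI?T → r1=0xf2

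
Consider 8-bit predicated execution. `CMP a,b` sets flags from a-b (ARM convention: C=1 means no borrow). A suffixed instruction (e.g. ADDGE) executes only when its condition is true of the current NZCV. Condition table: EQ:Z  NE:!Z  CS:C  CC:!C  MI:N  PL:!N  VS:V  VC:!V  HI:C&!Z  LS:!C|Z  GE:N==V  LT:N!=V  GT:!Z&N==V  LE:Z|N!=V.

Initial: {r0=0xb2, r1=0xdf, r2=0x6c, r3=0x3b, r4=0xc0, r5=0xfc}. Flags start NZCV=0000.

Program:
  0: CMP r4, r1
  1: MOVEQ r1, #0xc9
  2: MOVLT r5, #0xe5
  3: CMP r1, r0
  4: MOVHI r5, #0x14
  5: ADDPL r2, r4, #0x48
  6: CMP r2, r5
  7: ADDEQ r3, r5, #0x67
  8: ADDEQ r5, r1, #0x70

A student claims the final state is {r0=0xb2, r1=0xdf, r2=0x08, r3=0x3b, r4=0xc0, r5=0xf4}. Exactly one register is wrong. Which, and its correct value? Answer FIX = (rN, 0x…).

[0] flags=1000 → (cmp)
[1] flags=1000 EQ?F → skip
[2] flags=1000 LT?T → r5=0xe5
[3] flags=0010 → (cmp)
[4] flags=0010 HI?T → r5=0x14
[5] flags=0010 PL?T → r2=0x08
[6] flags=1000 → (cmp)
[7] flags=1000 EQ?F → skip
[8] flags=1000 EQ?F → skip

FIX = (r5, 0x14)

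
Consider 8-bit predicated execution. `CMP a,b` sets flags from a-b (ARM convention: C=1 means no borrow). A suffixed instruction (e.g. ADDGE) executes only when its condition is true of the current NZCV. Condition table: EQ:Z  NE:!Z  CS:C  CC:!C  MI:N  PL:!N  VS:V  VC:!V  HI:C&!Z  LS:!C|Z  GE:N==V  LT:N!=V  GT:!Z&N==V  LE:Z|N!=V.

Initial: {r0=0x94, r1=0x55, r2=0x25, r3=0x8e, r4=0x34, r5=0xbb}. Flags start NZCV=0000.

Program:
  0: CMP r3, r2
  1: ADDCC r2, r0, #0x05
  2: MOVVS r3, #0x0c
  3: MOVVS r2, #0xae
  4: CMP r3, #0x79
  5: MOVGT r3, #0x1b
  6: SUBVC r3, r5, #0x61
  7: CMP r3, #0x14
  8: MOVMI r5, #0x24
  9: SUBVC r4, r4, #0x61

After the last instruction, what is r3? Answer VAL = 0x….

0: ✓ CMP  NZCV=0011
1: · ADDCC
2: ✓ MOVVS  r3←0x0c
3: ✓ MOVVS  r2←0xae
4: ✓ CMP  NZCV=1000
5: · MOVGT
6: ✓ SUBVC  r3←0x5a
7: ✓ CMP  NZCV=0010
8: · MOVMI
9: ✓ SUBVC  r4←0xd3

VAL = 0x5a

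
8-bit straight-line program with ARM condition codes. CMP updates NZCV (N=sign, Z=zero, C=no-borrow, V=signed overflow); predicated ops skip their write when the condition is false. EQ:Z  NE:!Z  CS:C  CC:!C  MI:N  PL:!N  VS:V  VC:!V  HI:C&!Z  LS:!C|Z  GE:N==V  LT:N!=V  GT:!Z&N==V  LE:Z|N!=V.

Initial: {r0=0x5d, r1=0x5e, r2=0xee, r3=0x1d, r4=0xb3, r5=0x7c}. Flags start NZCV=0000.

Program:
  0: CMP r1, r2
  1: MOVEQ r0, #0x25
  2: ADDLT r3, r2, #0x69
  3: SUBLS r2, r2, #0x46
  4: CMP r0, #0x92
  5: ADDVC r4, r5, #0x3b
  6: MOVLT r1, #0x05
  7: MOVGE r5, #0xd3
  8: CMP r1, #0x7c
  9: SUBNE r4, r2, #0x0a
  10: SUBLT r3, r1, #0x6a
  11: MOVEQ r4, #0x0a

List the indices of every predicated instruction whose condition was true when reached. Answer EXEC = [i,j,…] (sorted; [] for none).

0: ✓ CMP  NZCV=0000
1: · MOVEQ
2: · ADDLT
3: ✓ SUBLS  r2←0xa8
4: ✓ CMP  NZCV=1001
5: · ADDVC
6: · MOVLT
7: ✓ MOVGE  r5←0xd3
8: ✓ CMP  NZCV=1000
9: ✓ SUBNE  r4←0x9e
10: ✓ SUBLT  r3←0xf4
11: · MOVEQ

EXEC = [3,7,9,10]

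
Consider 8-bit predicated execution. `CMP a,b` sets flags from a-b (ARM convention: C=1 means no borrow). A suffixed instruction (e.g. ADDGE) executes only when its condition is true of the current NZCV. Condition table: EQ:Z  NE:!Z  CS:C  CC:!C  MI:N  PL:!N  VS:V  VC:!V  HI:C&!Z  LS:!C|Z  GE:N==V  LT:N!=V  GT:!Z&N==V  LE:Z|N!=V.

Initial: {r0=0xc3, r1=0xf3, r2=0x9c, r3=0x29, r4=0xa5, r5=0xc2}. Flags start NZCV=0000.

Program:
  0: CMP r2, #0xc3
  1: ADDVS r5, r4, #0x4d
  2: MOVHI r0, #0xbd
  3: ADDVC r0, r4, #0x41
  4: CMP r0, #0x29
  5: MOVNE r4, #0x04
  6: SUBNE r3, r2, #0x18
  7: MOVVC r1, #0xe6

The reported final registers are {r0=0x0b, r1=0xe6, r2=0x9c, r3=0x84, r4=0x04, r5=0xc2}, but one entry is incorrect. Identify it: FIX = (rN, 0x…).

0: ✓ CMP  NZCV=1000
1: · ADDVS
2: · MOVHI
3: ✓ ADDVC  r0←0xe6
4: ✓ CMP  NZCV=1010
5: ✓ MOVNE  r4←0x04
6: ✓ SUBNE  r3←0x84
7: ✓ MOVVC  r1←0xe6

FIX = (r0, 0xe6)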